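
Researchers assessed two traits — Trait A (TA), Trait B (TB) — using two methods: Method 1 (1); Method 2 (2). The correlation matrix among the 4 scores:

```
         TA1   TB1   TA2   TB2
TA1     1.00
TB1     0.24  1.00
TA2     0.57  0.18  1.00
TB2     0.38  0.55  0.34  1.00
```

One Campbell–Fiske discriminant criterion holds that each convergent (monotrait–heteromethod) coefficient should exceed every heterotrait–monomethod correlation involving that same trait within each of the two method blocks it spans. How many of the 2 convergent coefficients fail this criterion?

Each convergent coefficient versus the relevant comparison correlations:
TA (methods 1·2): 0.57 vs {0.24, 0.34} → pass.
TB (methods 1·2): 0.55 vs {0.24, 0.34} → pass.
0 of 2 fail.

0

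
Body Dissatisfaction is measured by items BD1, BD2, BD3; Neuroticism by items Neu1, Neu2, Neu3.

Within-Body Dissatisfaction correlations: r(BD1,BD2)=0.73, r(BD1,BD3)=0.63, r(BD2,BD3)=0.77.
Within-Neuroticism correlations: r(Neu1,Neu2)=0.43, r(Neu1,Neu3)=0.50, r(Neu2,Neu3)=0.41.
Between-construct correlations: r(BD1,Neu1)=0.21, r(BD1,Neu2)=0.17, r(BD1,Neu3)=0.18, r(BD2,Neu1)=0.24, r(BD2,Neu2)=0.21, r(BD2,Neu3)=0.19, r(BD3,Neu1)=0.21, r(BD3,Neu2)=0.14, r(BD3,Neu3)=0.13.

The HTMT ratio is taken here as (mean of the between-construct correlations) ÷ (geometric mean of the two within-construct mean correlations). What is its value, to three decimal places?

0.331

Mean between = 1.68/9 = 0.1867.
Mean within-BD = 2.13/3 = 0.7100; mean within-Neu = 1.34/3 = 0.4467.
Geometric mean = √(0.7100 × 0.4467) = 0.5632.
HTMT = 0.1867 / 0.5632 = 0.331.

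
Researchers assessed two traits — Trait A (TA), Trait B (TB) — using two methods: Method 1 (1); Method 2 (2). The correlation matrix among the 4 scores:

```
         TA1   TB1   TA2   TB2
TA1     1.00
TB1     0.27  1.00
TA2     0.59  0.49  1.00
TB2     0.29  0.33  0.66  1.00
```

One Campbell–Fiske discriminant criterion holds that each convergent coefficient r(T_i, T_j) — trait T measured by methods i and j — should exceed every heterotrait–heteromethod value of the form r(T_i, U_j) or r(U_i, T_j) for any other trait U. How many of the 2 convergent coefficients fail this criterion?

1

Checking each validity diagonal entry against its comparison values:
TA (methods 1·2): 0.59 vs {0.29, 0.49} → pass.
TB (methods 1·2): 0.33 vs {0.49, 0.29} → fail.
1 of 2 fail.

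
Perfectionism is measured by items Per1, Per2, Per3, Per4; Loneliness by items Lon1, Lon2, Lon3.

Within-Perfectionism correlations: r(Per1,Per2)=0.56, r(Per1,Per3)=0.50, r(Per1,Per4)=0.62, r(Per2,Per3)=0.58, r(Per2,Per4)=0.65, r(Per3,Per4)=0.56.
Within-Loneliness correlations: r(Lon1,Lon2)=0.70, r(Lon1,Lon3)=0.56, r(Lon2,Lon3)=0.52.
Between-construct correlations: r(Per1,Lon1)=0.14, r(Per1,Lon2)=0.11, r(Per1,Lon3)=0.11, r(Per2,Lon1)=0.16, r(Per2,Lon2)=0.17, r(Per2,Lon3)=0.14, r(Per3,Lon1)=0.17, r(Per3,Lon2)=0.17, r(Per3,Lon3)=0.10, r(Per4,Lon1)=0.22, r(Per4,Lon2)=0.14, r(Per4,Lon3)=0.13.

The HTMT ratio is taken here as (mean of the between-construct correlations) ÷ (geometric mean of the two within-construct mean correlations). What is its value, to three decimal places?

Mean between = 1.76/12 = 0.1467.
Mean within-Per = 3.47/6 = 0.5783; mean within-Lon = 1.78/3 = 0.5933.
Geometric mean = √(0.5783 × 0.5933) = 0.5858.
HTMT = 0.1467 / 0.5858 = 0.250.

0.250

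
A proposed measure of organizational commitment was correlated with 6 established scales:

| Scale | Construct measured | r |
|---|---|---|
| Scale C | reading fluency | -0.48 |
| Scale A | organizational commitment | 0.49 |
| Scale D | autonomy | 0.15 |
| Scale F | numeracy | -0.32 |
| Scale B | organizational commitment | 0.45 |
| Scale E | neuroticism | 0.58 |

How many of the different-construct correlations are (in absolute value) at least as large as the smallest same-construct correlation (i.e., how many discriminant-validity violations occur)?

Convergent (same construct = organizational commitment): Scale A, Scale B.
Smallest convergent = 0.45. Discriminant |r|: 0.48, 0.15, 0.32, 0.58; count ≥ 0.45 → 2.

2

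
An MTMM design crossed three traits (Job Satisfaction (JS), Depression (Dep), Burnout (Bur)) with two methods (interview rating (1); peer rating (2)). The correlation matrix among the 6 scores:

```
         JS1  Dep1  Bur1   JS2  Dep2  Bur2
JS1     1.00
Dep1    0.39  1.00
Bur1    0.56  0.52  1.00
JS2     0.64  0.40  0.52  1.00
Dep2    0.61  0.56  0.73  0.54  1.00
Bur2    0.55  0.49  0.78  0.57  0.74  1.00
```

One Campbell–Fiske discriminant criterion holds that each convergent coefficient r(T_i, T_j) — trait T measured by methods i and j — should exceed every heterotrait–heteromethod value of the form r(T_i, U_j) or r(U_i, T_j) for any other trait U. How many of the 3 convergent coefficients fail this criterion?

Convergent coefficients and their comparison sets:
JS (methods 1·2): 0.64 vs {0.61, 0.40, 0.55, 0.52} → pass.
Dep (methods 1·2): 0.56 vs {0.40, 0.61, 0.49, 0.73} → fail.
Bur (methods 1·2): 0.78 vs {0.52, 0.55, 0.73, 0.49} → pass.
1 of 3 fail.

1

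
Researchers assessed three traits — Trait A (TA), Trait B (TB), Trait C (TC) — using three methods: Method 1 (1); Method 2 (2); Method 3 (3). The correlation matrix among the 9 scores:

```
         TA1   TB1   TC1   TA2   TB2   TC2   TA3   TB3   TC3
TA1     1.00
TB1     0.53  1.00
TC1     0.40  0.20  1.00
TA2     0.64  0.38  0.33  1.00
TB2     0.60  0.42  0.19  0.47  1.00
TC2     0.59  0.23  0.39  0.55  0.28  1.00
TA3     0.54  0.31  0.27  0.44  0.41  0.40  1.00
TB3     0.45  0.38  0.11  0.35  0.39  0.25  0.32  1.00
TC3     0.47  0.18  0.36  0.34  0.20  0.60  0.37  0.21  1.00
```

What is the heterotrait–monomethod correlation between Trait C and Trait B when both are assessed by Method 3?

0.21

Different traits, same method: r(TC3, TB3) = 0.21.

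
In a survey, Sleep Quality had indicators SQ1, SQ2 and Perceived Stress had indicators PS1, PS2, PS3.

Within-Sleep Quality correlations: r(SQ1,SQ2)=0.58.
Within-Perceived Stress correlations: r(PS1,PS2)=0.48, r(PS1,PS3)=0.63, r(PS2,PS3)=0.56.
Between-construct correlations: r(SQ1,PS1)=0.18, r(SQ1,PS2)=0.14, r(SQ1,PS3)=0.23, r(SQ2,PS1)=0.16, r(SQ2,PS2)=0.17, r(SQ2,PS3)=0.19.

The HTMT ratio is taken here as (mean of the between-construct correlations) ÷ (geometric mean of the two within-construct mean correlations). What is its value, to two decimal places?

Between-construct mean = 1.07/6 = 0.1783.
Mean within-SQ = 0.58/1 = 0.5800; mean within-PS = 1.67/3 = 0.5567.
Geometric mean = √(0.5800 × 0.5567) = 0.5682.
HTMT = 0.1783 / 0.5682 = 0.31.

0.31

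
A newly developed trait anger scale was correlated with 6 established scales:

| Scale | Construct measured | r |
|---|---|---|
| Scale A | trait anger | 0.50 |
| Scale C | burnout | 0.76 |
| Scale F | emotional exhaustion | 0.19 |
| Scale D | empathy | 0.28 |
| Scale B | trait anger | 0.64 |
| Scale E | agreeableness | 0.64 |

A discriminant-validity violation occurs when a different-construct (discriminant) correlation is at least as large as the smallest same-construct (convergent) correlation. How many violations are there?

2

Convergent (same construct = trait anger): Scale A, Scale B.
Smallest convergent = 0.50. Discriminant values: 0.76, 0.19, 0.28, 0.64; count ≥ 0.50 → 2.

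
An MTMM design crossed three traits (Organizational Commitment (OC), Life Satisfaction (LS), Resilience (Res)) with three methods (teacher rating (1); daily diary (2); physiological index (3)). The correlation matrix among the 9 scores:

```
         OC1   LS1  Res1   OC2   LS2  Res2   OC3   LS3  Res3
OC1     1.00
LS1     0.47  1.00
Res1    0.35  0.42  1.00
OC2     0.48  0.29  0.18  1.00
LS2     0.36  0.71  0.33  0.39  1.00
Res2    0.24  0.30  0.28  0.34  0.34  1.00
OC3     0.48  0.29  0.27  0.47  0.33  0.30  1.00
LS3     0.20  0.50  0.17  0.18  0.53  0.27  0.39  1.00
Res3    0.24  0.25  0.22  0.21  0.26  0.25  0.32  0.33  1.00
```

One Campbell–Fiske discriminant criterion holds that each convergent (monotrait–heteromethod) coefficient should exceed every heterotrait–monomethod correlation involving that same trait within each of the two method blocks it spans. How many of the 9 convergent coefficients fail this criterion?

3

Checking each validity diagonal entry against its comparison values:
OC (methods 1·2): 0.48 vs {0.47, 0.39, 0.35, 0.34} → pass.
OC (methods 1·3): 0.48 vs {0.47, 0.39, 0.35, 0.32} → pass.
OC (methods 2·3): 0.47 vs {0.39, 0.39, 0.34, 0.32} → pass.
LS (methods 1·2): 0.71 vs {0.47, 0.39, 0.42, 0.34} → pass.
LS (methods 1·3): 0.50 vs {0.47, 0.39, 0.42, 0.33} → pass.
LS (methods 2·3): 0.53 vs {0.39, 0.39, 0.34, 0.33} → pass.
Res (methods 1·2): 0.28 vs {0.35, 0.34, 0.42, 0.34} → fail.
Res (methods 1·3): 0.22 vs {0.35, 0.32, 0.42, 0.33} → fail.
Res (methods 2·3): 0.25 vs {0.34, 0.32, 0.34, 0.33} → fail.
3 of 9 fail.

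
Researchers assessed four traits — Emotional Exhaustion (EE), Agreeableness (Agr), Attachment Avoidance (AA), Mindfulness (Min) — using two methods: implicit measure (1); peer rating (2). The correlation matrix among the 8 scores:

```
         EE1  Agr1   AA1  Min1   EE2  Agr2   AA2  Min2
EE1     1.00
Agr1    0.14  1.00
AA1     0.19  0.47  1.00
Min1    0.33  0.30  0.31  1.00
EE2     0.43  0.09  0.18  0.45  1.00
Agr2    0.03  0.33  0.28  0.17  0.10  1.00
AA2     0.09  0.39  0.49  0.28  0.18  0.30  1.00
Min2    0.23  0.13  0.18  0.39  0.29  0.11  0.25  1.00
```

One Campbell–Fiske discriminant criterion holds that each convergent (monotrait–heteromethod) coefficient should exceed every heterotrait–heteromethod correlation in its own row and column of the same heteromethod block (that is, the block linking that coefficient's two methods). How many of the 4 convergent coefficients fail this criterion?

Checking each validity diagonal entry against its comparison values:
EE (methods 1·2): 0.43 vs {0.03, 0.09, 0.09, 0.18, 0.23, 0.45} → fail.
Agr (methods 1·2): 0.33 vs {0.09, 0.03, 0.39, 0.28, 0.13, 0.17} → fail.
AA (methods 1·2): 0.49 vs {0.18, 0.09, 0.28, 0.39, 0.18, 0.28} → pass.
Min (methods 1·2): 0.39 vs {0.45, 0.23, 0.17, 0.13, 0.28, 0.18} → fail.
3 of 4 fail.

3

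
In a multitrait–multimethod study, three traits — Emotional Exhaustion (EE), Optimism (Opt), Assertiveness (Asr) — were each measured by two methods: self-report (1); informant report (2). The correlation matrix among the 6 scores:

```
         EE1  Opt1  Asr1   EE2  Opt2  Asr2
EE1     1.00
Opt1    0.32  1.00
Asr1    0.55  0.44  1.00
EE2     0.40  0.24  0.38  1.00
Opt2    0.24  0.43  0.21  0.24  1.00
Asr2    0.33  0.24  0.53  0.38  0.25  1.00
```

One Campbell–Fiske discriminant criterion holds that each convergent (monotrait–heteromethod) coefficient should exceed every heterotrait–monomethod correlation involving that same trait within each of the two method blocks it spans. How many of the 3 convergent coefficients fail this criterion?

3

Each convergent coefficient versus the relevant comparison correlations:
EE (methods 1·2): 0.40 vs {0.32, 0.24, 0.55, 0.38} → fail.
Opt (methods 1·2): 0.43 vs {0.32, 0.24, 0.44, 0.25} → fail.
Asr (methods 1·2): 0.53 vs {0.55, 0.38, 0.44, 0.25} → fail.
3 of 3 fail.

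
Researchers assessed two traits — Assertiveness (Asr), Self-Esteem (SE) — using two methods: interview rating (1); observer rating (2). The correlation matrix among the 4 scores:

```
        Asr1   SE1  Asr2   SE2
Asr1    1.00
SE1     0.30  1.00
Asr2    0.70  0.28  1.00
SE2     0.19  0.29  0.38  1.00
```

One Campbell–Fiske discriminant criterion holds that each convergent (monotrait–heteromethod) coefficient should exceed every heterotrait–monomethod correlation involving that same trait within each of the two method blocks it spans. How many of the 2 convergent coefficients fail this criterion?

1

Checking each validity diagonal entry against its comparison values:
Asr (methods 1·2): 0.70 vs {0.30, 0.38} → pass.
SE (methods 1·2): 0.29 vs {0.30, 0.38} → fail.
1 of 2 fail.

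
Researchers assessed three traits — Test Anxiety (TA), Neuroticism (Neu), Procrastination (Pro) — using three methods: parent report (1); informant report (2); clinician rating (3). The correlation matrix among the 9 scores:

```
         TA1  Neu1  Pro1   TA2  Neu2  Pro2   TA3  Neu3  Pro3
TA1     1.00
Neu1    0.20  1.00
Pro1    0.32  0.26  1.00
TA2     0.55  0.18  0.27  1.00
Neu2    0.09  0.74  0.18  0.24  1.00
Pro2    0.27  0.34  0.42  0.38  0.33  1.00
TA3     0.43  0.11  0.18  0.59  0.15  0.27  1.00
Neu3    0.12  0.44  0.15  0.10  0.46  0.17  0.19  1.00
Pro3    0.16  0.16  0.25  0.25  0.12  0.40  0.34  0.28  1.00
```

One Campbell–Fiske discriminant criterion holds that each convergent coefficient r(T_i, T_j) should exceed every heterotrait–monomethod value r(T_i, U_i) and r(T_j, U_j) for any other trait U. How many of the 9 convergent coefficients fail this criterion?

1

Convergent coefficients and their comparison sets:
TA (methods 1·2): 0.55 vs {0.20, 0.24, 0.32, 0.38} → pass.
TA (methods 1·3): 0.43 vs {0.20, 0.19, 0.32, 0.34} → pass.
TA (methods 2·3): 0.59 vs {0.24, 0.19, 0.38, 0.34} → pass.
Neu (methods 1·2): 0.74 vs {0.20, 0.24, 0.26, 0.33} → pass.
Neu (methods 1·3): 0.44 vs {0.20, 0.19, 0.26, 0.28} → pass.
Neu (methods 2·3): 0.46 vs {0.24, 0.19, 0.33, 0.28} → pass.
Pro (methods 1·2): 0.42 vs {0.32, 0.38, 0.26, 0.33} → pass.
Pro (methods 1·3): 0.25 vs {0.32, 0.34, 0.26, 0.28} → fail.
Pro (methods 2·3): 0.40 vs {0.38, 0.34, 0.33, 0.28} → pass.
1 of 9 fail.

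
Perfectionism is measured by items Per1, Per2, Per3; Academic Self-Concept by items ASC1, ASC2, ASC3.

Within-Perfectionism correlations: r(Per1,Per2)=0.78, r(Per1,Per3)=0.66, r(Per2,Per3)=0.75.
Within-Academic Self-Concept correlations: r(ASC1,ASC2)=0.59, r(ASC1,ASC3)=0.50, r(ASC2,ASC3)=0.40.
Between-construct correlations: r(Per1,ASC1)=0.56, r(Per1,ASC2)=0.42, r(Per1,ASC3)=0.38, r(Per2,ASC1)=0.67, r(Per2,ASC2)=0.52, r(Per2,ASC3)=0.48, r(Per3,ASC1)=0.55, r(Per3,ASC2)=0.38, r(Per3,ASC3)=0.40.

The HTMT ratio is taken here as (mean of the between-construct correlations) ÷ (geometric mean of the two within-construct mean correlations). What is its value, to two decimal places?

Mean heterotrait r = 4.36/9 = 0.4844.
Mean within-Per = 2.19/3 = 0.7300; mean within-ASC = 1.49/3 = 0.4967.
Geometric mean = √(0.7300 × 0.4967) = 0.6022.
HTMT = 0.4844 / 0.6022 = 0.80.

0.80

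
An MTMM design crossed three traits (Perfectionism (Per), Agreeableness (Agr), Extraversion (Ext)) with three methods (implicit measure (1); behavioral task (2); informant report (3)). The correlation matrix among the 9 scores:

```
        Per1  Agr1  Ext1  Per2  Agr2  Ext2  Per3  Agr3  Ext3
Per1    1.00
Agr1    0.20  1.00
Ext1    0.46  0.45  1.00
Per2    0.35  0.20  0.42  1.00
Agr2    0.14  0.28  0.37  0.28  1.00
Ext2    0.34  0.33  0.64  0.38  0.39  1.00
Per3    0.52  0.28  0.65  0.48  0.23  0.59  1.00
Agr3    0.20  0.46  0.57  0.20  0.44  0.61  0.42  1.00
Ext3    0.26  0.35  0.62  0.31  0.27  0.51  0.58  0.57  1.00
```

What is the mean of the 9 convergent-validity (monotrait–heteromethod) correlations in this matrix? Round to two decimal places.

Convergent values: 0.35, 0.52, 0.48, 0.28, 0.46, 0.44, 0.64, 0.62, 0.51; mean = 4.30/9 = 0.48.

0.48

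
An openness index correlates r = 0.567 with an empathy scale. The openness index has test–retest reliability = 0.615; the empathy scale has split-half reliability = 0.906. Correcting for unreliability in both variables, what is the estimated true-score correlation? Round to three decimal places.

r_true = r_obs / √(r_xx · r_yy) = 0.567 / √(0.615 × 0.906) = 0.567 / √0.557190 = 0.567 / 0.7465 ≈ 0.760.

0.760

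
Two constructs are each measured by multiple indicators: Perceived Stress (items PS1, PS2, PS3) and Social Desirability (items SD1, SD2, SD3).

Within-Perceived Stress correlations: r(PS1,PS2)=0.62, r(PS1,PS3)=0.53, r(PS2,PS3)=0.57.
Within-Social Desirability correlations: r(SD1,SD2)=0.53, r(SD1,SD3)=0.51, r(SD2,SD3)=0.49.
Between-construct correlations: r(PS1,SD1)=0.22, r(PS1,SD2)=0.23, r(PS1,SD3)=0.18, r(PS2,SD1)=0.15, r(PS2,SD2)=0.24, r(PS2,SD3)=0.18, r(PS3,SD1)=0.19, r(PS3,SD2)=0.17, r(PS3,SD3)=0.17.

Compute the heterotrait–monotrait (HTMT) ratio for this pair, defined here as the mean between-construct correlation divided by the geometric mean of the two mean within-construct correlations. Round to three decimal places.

Mean heterotrait r = 1.73/9 = 0.1922.
Mean within-PS = 1.72/3 = 0.5733; mean within-SD = 1.53/3 = 0.5100.
Geometric mean = √(0.5733 × 0.5100) = 0.5407.
HTMT = 0.1922 / 0.5407 = 0.355.

0.355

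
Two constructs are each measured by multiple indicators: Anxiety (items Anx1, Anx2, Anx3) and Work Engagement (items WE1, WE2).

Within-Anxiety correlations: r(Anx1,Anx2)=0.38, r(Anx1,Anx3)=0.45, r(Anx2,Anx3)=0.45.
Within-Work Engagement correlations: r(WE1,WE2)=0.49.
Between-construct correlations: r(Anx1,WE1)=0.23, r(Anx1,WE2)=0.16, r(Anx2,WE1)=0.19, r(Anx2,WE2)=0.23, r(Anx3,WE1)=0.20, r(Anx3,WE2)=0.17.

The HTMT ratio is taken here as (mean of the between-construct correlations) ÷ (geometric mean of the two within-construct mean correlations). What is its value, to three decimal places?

Mean heterotrait r = 1.18/6 = 0.1967.
Mean within-Anx = 1.28/3 = 0.4267; mean within-WE = 0.49/1 = 0.4900.
Geometric mean = √(0.4267 × 0.4900) = 0.4573.
HTMT = 0.1967 / 0.4573 = 0.430.

0.430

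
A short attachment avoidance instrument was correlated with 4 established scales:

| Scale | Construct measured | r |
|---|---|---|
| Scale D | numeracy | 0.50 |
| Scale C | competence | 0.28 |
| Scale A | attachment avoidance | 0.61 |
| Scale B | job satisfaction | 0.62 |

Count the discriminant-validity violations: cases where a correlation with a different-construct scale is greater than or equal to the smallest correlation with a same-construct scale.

Convergent (same construct = attachment avoidance): Scale A.
Smallest convergent = 0.61. Discriminant values: 0.50, 0.28, 0.62; count ≥ 0.61 → 1.

1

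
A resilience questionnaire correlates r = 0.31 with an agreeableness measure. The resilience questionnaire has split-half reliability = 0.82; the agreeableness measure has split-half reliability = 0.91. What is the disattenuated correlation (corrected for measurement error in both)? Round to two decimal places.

0.36

r_true = r_obs / √(r_xx · r_yy) = 0.31 / √(0.82 × 0.91) = 0.31 / √0.7462 = 0.31 / 0.8638 ≈ 0.36.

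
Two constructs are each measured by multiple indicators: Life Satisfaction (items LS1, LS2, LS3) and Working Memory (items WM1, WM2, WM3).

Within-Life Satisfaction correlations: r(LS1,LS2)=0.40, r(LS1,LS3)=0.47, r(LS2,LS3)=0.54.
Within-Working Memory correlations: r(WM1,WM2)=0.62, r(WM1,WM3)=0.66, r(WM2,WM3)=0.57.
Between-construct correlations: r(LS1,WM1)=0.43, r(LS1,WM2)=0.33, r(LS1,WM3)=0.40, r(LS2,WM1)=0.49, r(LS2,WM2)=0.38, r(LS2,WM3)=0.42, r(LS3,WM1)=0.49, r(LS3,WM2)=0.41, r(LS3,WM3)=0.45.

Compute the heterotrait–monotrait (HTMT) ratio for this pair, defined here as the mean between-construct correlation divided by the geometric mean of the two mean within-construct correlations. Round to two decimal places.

Mean heterotrait r = 3.80/9 = 0.4222.
Mean within-LS = 1.41/3 = 0.4700; mean within-WM = 1.85/3 = 0.6167.
Geometric mean = √(0.4700 × 0.6167) = 0.5384.
HTMT = 0.4222 / 0.5384 = 0.78.

0.78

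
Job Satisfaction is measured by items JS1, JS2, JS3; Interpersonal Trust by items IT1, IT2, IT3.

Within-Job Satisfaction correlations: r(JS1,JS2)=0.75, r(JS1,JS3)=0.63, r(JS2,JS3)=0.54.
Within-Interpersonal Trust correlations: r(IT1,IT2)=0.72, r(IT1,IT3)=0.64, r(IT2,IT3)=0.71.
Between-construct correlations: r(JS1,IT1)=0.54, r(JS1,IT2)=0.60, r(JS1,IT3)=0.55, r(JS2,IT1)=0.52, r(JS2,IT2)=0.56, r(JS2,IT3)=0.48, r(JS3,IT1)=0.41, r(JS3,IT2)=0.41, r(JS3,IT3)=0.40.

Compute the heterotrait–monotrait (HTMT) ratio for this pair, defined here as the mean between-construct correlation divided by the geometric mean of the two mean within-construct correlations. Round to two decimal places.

0.75

Between-construct mean = 4.47/9 = 0.4967.
Mean within-JS = 1.92/3 = 0.6400; mean within-IT = 2.07/3 = 0.6900.
Geometric mean = √(0.6400 × 0.6900) = 0.6645.
HTMT = 0.4967 / 0.6645 = 0.75.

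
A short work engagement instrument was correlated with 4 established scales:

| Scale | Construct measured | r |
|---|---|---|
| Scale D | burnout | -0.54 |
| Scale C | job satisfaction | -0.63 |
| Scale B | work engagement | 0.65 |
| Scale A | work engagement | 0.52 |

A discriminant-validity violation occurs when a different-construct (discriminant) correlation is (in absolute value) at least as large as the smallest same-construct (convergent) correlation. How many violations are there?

2

Convergent (same construct = work engagement): Scale B, Scale A.
Smallest convergent = 0.52. Discriminant |r|: 0.54, 0.63; count ≥ 0.52 → 2.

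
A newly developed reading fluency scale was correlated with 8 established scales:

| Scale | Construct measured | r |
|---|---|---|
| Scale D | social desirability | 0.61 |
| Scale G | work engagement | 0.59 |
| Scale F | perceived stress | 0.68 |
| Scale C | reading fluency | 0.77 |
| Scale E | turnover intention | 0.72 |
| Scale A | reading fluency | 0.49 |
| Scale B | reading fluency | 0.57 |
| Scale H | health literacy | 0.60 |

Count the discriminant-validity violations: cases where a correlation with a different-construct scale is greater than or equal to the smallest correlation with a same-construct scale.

5

Convergent (same construct = reading fluency): Scale C, Scale A, Scale B.
Smallest convergent = 0.49. Discriminant values: 0.61, 0.59, 0.68, 0.72, 0.60; count ≥ 0.49 → 5.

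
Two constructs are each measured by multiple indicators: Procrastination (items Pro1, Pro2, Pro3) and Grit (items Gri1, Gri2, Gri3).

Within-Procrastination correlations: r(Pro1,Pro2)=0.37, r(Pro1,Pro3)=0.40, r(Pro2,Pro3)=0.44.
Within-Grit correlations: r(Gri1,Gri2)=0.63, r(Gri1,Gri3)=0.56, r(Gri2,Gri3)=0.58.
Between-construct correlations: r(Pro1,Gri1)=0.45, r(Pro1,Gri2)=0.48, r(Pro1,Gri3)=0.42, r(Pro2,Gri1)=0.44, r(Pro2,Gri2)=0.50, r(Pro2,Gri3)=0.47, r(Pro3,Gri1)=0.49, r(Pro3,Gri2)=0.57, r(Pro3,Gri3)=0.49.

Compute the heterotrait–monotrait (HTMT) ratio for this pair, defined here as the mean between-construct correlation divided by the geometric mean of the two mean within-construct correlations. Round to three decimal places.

Mean between = 4.31/9 = 0.4789.
Mean within-Pro = 1.21/3 = 0.4033; mean within-Gri = 1.77/3 = 0.5900.
Geometric mean = √(0.4033 × 0.5900) = 0.4878.
HTMT = 0.4789 / 0.4878 = 0.982.

0.982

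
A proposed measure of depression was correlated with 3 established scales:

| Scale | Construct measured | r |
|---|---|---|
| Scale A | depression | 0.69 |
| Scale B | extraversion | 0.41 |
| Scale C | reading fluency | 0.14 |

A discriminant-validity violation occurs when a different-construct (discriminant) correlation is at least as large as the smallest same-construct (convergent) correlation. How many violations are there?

Convergent (same construct = depression): Scale A.
Smallest convergent = 0.69. Discriminant values: 0.41, 0.14; count ≥ 0.69 → 0.

0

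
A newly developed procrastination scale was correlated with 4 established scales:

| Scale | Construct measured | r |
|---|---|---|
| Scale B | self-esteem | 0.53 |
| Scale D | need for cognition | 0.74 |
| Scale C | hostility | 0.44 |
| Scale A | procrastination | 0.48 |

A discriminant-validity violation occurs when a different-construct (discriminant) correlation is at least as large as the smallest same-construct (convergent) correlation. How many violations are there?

Convergent (same construct = procrastination): Scale A.
Smallest convergent = 0.48. Discriminant values: 0.53, 0.74, 0.44; count ≥ 0.48 → 2.

2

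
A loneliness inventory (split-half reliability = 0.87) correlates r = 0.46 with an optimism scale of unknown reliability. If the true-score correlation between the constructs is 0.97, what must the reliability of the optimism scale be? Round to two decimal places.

0.26

r_true = r_obs / √(r_xx · r_yy) ⇒ 0.97 = 0.46 / √(0.87 · r_yy).
√(0.87 · r_yy) = 0.46 / 0.97 = 0.4742; 0.87 · r_yy = 0.2249; r_yy = 0.2249 / 0.87 ≈ 0.26.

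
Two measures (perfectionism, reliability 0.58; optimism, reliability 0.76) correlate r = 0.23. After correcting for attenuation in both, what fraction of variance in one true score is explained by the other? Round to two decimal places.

Disattenuated r = 0.23 / √(0.58 × 0.76) = 0.23 / 0.6639 = 0.3464.
Shared true-score variance = 0.3464² = 0.1200 ≈ 0.12.

0.12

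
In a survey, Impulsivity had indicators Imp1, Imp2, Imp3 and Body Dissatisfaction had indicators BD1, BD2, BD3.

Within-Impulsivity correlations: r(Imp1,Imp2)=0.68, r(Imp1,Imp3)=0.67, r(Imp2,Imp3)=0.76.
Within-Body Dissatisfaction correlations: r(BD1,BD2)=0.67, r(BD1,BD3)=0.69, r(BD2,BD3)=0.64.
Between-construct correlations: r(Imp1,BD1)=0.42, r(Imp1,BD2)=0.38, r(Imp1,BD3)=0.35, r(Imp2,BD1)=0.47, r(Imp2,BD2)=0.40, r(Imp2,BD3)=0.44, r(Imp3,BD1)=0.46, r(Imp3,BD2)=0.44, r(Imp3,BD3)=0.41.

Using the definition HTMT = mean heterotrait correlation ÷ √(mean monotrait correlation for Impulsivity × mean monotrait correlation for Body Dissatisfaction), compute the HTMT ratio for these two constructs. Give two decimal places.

Mean heterotrait r = 3.77/9 = 0.4189.
Mean within-Imp = 2.11/3 = 0.7033; mean within-BD = 2.00/3 = 0.6667.
Geometric mean = √(0.7033 × 0.6667) = 0.6848.
HTMT = 0.4189 / 0.6848 = 0.61.

0.61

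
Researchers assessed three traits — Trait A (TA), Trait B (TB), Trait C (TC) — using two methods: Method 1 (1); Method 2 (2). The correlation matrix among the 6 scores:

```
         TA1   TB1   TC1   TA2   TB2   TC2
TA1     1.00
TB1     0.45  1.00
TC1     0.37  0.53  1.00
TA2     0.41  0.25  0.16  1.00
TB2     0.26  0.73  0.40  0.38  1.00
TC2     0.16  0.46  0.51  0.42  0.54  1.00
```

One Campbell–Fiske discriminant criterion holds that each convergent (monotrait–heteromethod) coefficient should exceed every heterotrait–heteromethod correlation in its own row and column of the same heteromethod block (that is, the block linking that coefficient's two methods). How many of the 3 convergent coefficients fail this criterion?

Checking each validity diagonal entry against its comparison values:
TA (methods 1·2): 0.41 vs {0.26, 0.25, 0.16, 0.16} → pass.
TB (methods 1·2): 0.73 vs {0.25, 0.26, 0.46, 0.40} → pass.
TC (methods 1·2): 0.51 vs {0.16, 0.16, 0.40, 0.46} → pass.
0 of 3 fail.

0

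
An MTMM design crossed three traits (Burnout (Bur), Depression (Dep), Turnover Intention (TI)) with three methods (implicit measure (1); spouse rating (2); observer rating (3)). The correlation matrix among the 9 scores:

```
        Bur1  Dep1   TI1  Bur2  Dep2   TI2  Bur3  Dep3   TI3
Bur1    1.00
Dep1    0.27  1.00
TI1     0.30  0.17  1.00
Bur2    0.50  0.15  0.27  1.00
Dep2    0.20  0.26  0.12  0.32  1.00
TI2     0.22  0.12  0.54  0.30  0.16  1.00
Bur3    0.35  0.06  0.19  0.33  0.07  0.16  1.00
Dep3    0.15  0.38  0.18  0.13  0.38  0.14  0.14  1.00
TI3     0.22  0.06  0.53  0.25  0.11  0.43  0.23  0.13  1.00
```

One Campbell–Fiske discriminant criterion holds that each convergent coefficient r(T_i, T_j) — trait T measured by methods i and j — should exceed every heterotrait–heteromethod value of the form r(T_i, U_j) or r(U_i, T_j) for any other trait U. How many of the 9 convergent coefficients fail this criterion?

0

Each convergent coefficient versus the relevant comparison correlations:
Bur (methods 1·2): 0.50 vs {0.20, 0.15, 0.22, 0.27} → pass.
Bur (methods 1·3): 0.35 vs {0.15, 0.06, 0.22, 0.19} → pass.
Bur (methods 2·3): 0.33 vs {0.13, 0.07, 0.25, 0.16} → pass.
Dep (methods 1·2): 0.26 vs {0.15, 0.20, 0.12, 0.12} → pass.
Dep (methods 1·3): 0.38 vs {0.06, 0.15, 0.06, 0.18} → pass.
Dep (methods 2·3): 0.38 vs {0.07, 0.13, 0.11, 0.14} → pass.
TI (methods 1·2): 0.54 vs {0.27, 0.22, 0.12, 0.12} → pass.
TI (methods 1·3): 0.53 vs {0.19, 0.22, 0.18, 0.06} → pass.
TI (methods 2·3): 0.43 vs {0.16, 0.25, 0.14, 0.11} → pass.
0 of 9 fail.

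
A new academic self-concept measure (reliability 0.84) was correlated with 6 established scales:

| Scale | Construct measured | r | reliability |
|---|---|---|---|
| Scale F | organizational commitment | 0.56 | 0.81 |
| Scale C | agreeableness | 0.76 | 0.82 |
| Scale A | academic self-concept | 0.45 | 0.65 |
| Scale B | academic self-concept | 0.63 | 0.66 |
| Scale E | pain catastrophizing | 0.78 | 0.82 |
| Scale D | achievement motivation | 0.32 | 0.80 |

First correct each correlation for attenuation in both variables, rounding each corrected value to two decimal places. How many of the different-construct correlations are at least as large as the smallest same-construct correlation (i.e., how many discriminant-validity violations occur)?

3

Disattenuated r (r / √(r_scale · r_new)):
  Scale F (disc): 0.56 / √(0.81·0.84) = 0.68
  Scale C (disc): 0.76 / √(0.82·0.84) = 0.92
  Scale A (conv): 0.45 / √(0.65·0.84) = 0.61
  Scale B (conv): 0.63 / √(0.66·0.84) = 0.85
  Scale E (disc): 0.78 / √(0.82·0.84) = 0.94
  Scale D (disc): 0.32 / √(0.80·0.84) = 0.39
Smallest convergent = 0.61. Discriminant values: 0.68, 0.92, 0.94, 0.39; count ≥ 0.61 → 3.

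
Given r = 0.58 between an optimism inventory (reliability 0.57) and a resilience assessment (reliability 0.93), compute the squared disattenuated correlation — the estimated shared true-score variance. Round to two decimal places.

0.63

Disattenuated r = 0.58 / √(0.57 × 0.93) = 0.58 / 0.7281 = 0.7966.
Shared true-score variance = 0.7966² = 0.6346 ≈ 0.63.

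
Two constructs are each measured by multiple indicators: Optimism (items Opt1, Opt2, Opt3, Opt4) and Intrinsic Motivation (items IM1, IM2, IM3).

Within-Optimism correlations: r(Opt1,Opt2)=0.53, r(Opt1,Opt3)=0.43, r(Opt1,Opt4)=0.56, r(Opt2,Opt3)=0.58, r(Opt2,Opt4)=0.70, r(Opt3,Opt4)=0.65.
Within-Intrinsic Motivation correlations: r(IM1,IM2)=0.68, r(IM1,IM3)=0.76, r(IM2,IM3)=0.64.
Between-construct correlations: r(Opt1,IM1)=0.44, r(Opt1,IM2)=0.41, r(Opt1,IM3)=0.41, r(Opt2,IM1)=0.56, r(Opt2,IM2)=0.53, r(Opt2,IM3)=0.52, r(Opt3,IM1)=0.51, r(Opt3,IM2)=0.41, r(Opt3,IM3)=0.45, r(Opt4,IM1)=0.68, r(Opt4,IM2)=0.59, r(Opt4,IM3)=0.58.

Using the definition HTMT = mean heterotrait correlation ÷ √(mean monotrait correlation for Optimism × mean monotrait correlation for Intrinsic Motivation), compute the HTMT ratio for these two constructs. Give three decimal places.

0.804

Between-construct mean = 6.09/12 = 0.5075.
Mean within-Opt = 3.45/6 = 0.5750; mean within-IM = 2.08/3 = 0.6933.
Geometric mean = √(0.5750 × 0.6933) = 0.6314.
HTMT = 0.5075 / 0.6314 = 0.804.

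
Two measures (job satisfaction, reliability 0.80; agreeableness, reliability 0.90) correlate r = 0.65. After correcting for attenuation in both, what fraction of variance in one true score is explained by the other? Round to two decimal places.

0.59

Disattenuated r = 0.65 / √(0.80 × 0.90) = 0.65 / 0.8485 = 0.7661.
Shared true-score variance = 0.7661² = 0.5869 ≈ 0.59.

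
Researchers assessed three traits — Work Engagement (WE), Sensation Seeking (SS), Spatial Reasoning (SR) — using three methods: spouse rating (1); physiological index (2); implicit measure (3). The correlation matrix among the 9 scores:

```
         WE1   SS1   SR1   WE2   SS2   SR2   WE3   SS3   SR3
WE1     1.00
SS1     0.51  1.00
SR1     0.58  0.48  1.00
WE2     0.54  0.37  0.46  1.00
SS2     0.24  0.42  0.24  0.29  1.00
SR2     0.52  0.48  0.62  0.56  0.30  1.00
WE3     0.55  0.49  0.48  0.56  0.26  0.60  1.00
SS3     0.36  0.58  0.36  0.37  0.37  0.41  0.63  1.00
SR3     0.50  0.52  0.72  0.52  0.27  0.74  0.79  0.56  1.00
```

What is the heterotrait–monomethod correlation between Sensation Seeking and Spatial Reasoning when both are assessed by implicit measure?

0.56

Different traits, same method: r(SS3, SR3) = 0.56.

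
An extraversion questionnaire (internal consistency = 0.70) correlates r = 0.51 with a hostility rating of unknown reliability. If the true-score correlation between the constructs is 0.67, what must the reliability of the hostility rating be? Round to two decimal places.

r_true = r_obs / √(r_xx · r_yy) ⇒ 0.67 = 0.51 / √(0.70 · r_yy).
√(0.70 · r_yy) = 0.51 / 0.67 = 0.7612; 0.70 · r_yy = 0.5794; r_yy = 0.5794 / 0.70 ≈ 0.83.

0.83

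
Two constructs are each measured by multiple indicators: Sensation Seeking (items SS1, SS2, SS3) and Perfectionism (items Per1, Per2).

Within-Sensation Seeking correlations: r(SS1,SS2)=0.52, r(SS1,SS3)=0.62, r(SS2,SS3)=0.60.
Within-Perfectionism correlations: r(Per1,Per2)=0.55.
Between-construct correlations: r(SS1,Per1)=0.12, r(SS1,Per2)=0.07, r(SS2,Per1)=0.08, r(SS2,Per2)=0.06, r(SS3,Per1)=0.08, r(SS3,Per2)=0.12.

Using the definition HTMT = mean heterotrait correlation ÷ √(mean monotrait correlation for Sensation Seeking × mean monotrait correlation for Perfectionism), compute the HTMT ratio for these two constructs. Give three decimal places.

0.156

Mean between = 0.53/6 = 0.0883.
Mean within-SS = 1.74/3 = 0.5800; mean within-Per = 0.55/1 = 0.5500.
Geometric mean = √(0.5800 × 0.5500) = 0.5648.
HTMT = 0.0883 / 0.5648 = 0.156.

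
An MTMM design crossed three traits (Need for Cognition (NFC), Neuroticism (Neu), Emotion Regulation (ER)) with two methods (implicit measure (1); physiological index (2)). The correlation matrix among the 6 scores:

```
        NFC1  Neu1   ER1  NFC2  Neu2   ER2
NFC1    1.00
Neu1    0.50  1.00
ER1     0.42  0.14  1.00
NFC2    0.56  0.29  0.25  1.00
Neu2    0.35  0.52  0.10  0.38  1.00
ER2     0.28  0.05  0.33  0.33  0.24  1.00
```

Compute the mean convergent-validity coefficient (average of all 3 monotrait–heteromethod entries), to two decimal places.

0.47

Convergent values: 0.56, 0.52, 0.33; mean = 1.41/3 = 0.47.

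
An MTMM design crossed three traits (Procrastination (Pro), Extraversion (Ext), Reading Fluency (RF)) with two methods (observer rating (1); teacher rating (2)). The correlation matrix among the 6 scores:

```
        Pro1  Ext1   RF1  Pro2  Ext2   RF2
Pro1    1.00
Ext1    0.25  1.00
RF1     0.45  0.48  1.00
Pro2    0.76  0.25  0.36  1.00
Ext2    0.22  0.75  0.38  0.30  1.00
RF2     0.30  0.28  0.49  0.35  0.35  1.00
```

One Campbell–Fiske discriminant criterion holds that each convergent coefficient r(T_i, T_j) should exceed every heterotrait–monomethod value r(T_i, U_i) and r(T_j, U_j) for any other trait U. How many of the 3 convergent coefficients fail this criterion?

Convergent coefficients and their comparison sets:
Pro (methods 1·2): 0.76 vs {0.25, 0.30, 0.45, 0.35} → pass.
Ext (methods 1·2): 0.75 vs {0.25, 0.30, 0.48, 0.35} → pass.
RF (methods 1·2): 0.49 vs {0.45, 0.35, 0.48, 0.35} → pass.
0 of 3 fail.

0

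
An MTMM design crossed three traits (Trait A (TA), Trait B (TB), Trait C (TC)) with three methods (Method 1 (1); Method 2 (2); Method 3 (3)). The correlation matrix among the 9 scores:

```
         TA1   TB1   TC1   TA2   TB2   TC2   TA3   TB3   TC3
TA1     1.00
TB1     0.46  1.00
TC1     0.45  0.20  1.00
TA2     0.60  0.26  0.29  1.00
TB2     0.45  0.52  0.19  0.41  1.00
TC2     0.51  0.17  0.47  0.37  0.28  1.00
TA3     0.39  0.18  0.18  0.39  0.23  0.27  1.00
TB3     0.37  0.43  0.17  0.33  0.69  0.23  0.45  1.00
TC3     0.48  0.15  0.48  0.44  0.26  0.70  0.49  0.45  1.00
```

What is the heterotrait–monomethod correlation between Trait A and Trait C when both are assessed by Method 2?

0.37

Different traits, same method: r(TA2, TC2) = 0.37.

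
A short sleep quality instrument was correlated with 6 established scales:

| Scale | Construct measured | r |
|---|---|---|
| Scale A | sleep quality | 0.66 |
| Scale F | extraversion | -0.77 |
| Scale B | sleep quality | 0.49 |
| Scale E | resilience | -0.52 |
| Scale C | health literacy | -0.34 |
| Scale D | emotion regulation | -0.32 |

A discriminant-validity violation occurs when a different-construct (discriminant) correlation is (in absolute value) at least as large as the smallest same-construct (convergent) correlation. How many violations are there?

2

Convergent (same construct = sleep quality): Scale A, Scale B.
Smallest convergent = 0.49. Discriminant |r|: 0.77, 0.52, 0.34, 0.32; count ≥ 0.49 → 2.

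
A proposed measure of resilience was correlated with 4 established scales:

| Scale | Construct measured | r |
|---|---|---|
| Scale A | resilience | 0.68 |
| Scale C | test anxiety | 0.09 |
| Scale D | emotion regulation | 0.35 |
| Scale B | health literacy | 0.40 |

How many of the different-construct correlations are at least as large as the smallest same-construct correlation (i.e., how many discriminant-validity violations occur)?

0

Convergent (same construct = resilience): Scale A.
Smallest convergent = 0.68. Discriminant values: 0.09, 0.35, 0.40; count ≥ 0.68 → 0.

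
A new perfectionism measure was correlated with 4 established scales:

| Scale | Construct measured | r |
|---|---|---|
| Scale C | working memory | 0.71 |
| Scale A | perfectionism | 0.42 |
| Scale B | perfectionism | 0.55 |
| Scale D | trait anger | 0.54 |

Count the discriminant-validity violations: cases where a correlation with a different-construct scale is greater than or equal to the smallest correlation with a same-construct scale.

2

Convergent (same construct = perfectionism): Scale A, Scale B.
Smallest convergent = 0.42. Discriminant values: 0.71, 0.54; count ≥ 0.42 → 2.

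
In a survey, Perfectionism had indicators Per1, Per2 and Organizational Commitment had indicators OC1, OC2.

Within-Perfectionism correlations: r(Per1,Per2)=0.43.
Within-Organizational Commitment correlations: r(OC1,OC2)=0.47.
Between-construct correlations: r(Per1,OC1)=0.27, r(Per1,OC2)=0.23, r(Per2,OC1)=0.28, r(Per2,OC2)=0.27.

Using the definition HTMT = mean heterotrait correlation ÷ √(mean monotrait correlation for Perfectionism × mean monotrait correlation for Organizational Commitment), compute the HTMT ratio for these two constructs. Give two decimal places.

Between-construct mean = 1.05/4 = 0.2625.
Mean within-Per = 0.43/1 = 0.4300; mean within-OC = 0.47/1 = 0.4700.
Geometric mean = √(0.4300 × 0.4700) = 0.4496.
HTMT = 0.2625 / 0.4496 = 0.58.

0.58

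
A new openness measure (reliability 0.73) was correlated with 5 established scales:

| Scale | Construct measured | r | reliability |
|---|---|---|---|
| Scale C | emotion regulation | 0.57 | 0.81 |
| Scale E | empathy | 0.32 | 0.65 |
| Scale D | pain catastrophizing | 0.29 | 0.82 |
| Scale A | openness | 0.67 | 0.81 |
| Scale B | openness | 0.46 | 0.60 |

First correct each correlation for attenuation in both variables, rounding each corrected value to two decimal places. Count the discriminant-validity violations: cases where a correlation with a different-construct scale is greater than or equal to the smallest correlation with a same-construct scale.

Disattenuated r (r / √(r_scale · r_new)):
  Scale C (disc): 0.57 / √(0.81·0.73) = 0.74
  Scale E (disc): 0.32 / √(0.65·0.73) = 0.46
  Scale D (disc): 0.29 / √(0.82·0.73) = 0.37
  Scale A (conv): 0.67 / √(0.81·0.73) = 0.87
  Scale B (conv): 0.46 / √(0.60·0.73) = 0.70
Smallest convergent = 0.70. Discriminant values: 0.74, 0.46, 0.37; count ≥ 0.70 → 1.

1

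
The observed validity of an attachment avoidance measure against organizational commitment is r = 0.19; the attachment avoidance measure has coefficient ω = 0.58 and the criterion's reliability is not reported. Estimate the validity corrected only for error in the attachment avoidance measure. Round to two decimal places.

0.25

Single correction: r_c = r_obs / √r_xx = 0.19 / √0.58 = 0.19 / 0.7616 ≈ 0.25.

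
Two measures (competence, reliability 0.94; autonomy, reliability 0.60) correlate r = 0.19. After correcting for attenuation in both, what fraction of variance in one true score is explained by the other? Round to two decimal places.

0.06

Disattenuated r = 0.19 / √(0.94 × 0.60) = 0.19 / 0.7510 = 0.2530.
Shared true-score variance = 0.2530² = 0.0640 ≈ 0.06.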